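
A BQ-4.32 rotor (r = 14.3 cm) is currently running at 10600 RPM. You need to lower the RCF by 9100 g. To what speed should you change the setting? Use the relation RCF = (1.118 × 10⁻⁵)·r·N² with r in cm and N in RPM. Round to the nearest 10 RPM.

Current RCF = 1.118 × 10⁻⁵ × 14.3 × (10600)² = 1.118 × 10⁻⁵ × 14.3 × 112,360,000 ≈ 17,963.4 × g
Target RCF = 17,963.4 − 9,100 = 8,863.4 × g
N² = 8,863.4 / (15.9874 × 10⁻⁵) = 55,439,909
N ≈ √55,439,909 ≈ 7,445.8

≈ 7450 RPM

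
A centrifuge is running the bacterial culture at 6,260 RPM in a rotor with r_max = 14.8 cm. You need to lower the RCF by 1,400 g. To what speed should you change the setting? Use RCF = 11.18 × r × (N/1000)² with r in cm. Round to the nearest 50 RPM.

Current RCF = 11.18 × 14.8 × (6.26)² = 11.18 × 14.8 × 39.1876 ≈ 6,484.1 × g
Target RCF = 6,484.1 − 1,400 = 5,084.1 × g
(N/1000)² = 5,084.1 / 165.464 = 30.72632
N = 1000 × √30.72632 ≈ 5,543.1

N₂ ≈ 5550 RPM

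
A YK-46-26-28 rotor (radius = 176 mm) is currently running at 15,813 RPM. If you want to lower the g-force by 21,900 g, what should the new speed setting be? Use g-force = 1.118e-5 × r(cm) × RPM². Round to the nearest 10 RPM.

11780 RPM

r = 176 mm = 17.6 cm
Current RCF = 1.118 × 10⁻⁵ × 17.6 × (15813)² = 1.118 × 10⁻⁵ × 17.6 × 250,050,969 ≈ 49,202 × g
Target RCF = 49,202 − 21,900 = 27,302 × g
N² = 27,302 / (19.6768 × 10⁻⁵) = 138,752,236
N ≈ √138,752,236 ≈ 11,779.3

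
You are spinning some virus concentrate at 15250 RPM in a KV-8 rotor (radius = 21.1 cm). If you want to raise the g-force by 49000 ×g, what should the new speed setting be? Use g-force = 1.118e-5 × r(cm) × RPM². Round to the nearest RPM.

Current RCF = 1.118 × 10⁻⁵ × 21.1 × (15250)² = 1.118 × 10⁻⁵ × 21.1 × 232,562,500 ≈ 54,861 × g
Target RCF = 54,861 + 49,000 = 103,861 × g
N² = 103,861 / (23.5898 × 10⁻⁵) = 440,279,273
N ≈ √440,279,273 ≈ 20,982.8

20983 RPM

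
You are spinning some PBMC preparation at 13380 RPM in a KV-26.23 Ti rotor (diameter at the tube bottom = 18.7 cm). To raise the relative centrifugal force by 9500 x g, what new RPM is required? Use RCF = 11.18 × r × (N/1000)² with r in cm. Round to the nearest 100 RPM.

N₂ ≈ 16400 RPM

r = 18.7 / 2 = 9.35 cm
Current RCF = 11.18 × 9.35 × (13.38)² = 11.18 × 9.35 × 179.0244 ≈ 18,714 × g
Target RCF = 18,714 + 9,500 = 28,214 × g
(N/1000)² = 28,214 / 104.533 = 269.9052
N = 1000 × √269.9052 ≈ 16,428.8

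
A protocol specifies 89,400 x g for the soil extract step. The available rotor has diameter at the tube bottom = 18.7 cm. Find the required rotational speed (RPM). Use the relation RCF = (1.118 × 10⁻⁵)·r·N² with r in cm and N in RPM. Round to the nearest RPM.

29244 RPM

r = 18.7 / 2 = 9.35 cm
89,400 = 1.118 × 10⁻⁵ × 9.35 × N²
N² = 89,400 / (10.4533 × 10⁻⁵) = 855,232,319
N ≈ √855,232,319 ≈ 29,244.4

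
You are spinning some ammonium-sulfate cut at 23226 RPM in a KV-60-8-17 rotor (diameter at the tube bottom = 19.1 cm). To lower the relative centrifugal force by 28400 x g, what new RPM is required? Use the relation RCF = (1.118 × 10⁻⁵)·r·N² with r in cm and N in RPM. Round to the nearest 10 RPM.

16540 RPM

r = 19.1 / 2 = 9.55 cm
Current RCF = 1.118 × 10⁻⁵ × 9.55 × (23226)² = 1.118 × 10⁻⁵ × 9.55 × 539,447,076 ≈ 57,596.2 × g
Target RCF = 57,596.2 − 28,400 = 29,196.2 × g
N² = 29,196.2 / (10.6769 × 10⁻⁵) = 273,452,032
N ≈ √273,452,032 ≈ 16,536.4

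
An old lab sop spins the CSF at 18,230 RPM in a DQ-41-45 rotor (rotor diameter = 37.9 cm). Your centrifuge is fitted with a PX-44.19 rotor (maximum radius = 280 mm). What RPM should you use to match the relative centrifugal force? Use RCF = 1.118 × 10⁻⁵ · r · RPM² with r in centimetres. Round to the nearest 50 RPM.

≈ 15000 RPM

Original rotor: r = 37.9 / 2 = 18.95 cm
RCF_original = 1.118 × 10⁻⁵ × 18.95 × (18230)² = 1.118 × 10⁻⁵ × 18.95 × 332,332,900 ≈ 70,408.4 × g
Your rotor: r = 280 mm = 28.0 cm
70,408.4 = 1.118 × 10⁻⁵ × 28 × N²
N² = 70,408.4 / (31.304 × 10⁻⁵) = 224,918,221
N ≈ √224,918,221 ≈ 14,997.3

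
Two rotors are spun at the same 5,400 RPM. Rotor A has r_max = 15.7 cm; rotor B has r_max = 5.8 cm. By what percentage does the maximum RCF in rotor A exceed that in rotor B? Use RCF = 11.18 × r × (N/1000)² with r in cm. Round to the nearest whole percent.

171%

At equal RPM, RCF scales linearly with r: ratio = 15.7 / 5.8 = 2.7069.
So rotor A delivers 170.7% more g-force.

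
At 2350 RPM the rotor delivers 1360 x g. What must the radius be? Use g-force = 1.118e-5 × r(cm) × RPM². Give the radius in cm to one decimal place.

1360 = 1.118 × 10⁻⁵ × r × (2350)²
r = 1360 / (1.118 × 10⁻⁵ × 5,522,500) = 1360 / 61.74155 ≈ 22.027 cm

r ≈ 22.0 cm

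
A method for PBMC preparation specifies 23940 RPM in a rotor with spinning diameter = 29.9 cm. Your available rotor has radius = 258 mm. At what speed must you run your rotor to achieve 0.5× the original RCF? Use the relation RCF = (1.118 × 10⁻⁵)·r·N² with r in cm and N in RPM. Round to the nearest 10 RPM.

12890 RPM

Original rotor: r = 29.9 / 2 = 14.95 cm
RCF_original = 1.118 × 10⁻⁵ × 14.95 × (23940)² = 1.118 × 10⁻⁵ × 14.95 × 573,123,600 ≈ 95,792.5 × g
Target RCF = 0.5 × 95,792.5 ≈ 47,896.2 × g
Your rotor: r = 258 mm = 25.8 cm
47,896.2 = 1.118 × 10⁻⁵ × 25.8 × N²
N² = 47,896.2 / (28.8444 × 10⁻⁵) = 166,050,256
N ≈ √166,050,256 ≈ 12,886.0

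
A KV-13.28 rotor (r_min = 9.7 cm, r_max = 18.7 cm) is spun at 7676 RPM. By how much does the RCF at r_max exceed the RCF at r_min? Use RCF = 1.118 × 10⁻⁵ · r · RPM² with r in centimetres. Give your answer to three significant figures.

5930 ×g

RCF_max = 1.118 × 10⁻⁵ × 18.7 × (7676)² = 1.118 × 10⁻⁵ × 18.7 × 58,920,976 ≈ 12,318.4 × g
RCF_min = 1.118 × 10⁻⁵ × 9.7 × (7676)² = 1.118 × 10⁻⁵ × 9.7 × 58,920,976 ≈ 6,389.7 × g
ΔRCF = 12,318.4 − 6,389.7 = 5,928.7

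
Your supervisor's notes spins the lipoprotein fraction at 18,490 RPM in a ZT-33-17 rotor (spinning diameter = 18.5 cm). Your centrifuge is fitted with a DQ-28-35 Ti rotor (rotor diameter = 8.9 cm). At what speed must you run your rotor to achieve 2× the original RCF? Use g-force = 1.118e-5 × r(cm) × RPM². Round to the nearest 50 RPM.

37700 RPM

Original rotor: r = 18.5 / 2 = 9.25 cm
RCF_original = 1.118 × 10⁻⁵ × 9.25 × (18490)² = 1.118 × 10⁻⁵ × 9.25 × 341,880,100 ≈ 35,355.5 × g
Target RCF = 2 × 35,355.5 ≈ 70,711 × g
Your rotor: r = 8.9 / 2 = 4.45 cm
70,711 = 1.118 × 10⁻⁵ × 4.45 × N²
N² = 70,711 / (4.9751 × 10⁻⁵) = 1,421,298,064
N ≈ √1,421,298,064 ≈ 37,700.1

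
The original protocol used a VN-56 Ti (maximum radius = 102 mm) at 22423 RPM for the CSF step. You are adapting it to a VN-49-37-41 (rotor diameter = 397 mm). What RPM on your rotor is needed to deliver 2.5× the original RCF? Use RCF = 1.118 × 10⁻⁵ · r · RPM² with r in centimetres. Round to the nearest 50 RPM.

25400 RPM

Original rotor: r = 102 mm = 10.2 cm
RCF_original = 1.118 × 10⁻⁵ × 10.2 × (22423)² = 1.118 × 10⁻⁵ × 10.2 × 502,790,929 ≈ 57,336.3 × g
Target RCF = 2.5 × 57,336.3 ≈ 143,340.8 × g
Your rotor: r = 397 mm / 2 = 198.5 mm = 19.85 cm
143,340.8 = 1.118 × 10⁻⁵ × 19.85 × N²
N² = 143,340.8 / (22.1923 × 10⁻⁵) = 645,903,309
N ≈ √645,903,309 ≈ 25,414.6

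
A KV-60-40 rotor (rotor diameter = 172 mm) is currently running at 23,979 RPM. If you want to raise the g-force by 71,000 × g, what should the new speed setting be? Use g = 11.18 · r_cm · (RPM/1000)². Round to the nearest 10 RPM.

≈ 36240 RPM

r = 172 mm / 2 = 86 mm = 8.6 cm
Current RCF = 11.18 × 8.6 × (23.979)² = 11.18 × 8.6 × 574.992441 ≈ 55,284.4 × g
Target RCF = 55,284.4 + 71,000 = 126,284.4 × g
(N/1000)² = 126,284.4 / 96.148 = 1313.438
N = 1000 × √1313.438 ≈ 36,241.4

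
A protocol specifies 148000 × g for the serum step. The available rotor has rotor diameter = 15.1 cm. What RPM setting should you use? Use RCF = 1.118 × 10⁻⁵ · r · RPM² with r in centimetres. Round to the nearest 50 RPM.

r = 15.1 / 2 = 7.55 cm
148,000 = 1.118 × 10⁻⁵ × 7.55 × N²
N² = 148,000 / (8.4409 × 10⁻⁵) = 1,753,367,532
N ≈ √1,753,367,532 ≈ 41,873.2

41850 RPM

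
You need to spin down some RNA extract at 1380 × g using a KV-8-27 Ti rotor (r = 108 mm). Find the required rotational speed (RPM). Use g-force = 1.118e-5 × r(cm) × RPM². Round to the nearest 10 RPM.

r = 108 mm = 10.8 cm
RCF = 1.118 × 10⁻⁵ × r × N²
1,380 = 1.118 × 10⁻⁵ × 10.8 × N²
N² = 1,380 / (12.0744 × 10⁻⁵) = 11,429,139
N ≈ √11,429,139 ≈ 3,380.7

N ≈ 3380 RPM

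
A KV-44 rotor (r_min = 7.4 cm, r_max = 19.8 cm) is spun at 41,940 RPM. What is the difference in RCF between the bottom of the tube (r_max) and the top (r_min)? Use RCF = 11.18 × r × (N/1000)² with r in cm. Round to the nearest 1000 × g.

≈ 244000 x g

ΔRCF = 11.18 × (r_max − r_min) × (N/1000)² = 11.18 × 12.4 × 1,758.9636 ≈ 243,848.6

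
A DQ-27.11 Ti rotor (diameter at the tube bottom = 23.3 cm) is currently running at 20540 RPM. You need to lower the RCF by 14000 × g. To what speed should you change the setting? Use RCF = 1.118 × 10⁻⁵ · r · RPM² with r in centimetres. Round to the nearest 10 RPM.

r = 23.3 / 2 = 11.65 cm
Current RCF = 1.118 × 10⁻⁵ × 11.65 × (20540)² = 1.118 × 10⁻⁵ × 11.65 × 421,891,600 ≈ 54,950.1 × g
Target RCF = 54,950.1 − 14,000 = 40,950.1 × g
N² = 40,950.1 / (13.0247 × 10⁻⁵) = 314,403,403
N ≈ √314,403,403 ≈ 17,731.4

17730 RPM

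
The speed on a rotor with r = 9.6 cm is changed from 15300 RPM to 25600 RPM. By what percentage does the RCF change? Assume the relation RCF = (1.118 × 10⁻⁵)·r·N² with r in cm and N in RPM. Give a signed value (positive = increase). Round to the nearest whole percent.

RCF ∝ N², so the ratio is (25600/15300)² = (1.673203)² = 2.7996.
Change = 2.7996 − 1 = +1.7996 → +180.0%.

+180%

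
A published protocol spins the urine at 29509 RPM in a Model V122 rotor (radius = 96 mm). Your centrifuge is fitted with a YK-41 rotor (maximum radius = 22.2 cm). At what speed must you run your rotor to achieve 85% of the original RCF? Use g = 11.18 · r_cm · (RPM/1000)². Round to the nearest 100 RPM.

Original rotor: r = 96 mm = 9.6 cm
RCF = 11.18 × r × (N/1000)²
RCF_original = 11.18 × 9.6 × (29.509)² = 11.18 × 9.6 × 870.781081 ≈ 93,459.2 × g
Target RCF = 0.85 × 93,459.2 ≈ 79,440.3 × g
79,440.3 = 11.18 × 22.2 × (N/1000)²
(N/1000)² = 79,440.3 / 248.196 = 320.0708
N = 1000 × √320.0708 ≈ 17,890.5

17900 RPM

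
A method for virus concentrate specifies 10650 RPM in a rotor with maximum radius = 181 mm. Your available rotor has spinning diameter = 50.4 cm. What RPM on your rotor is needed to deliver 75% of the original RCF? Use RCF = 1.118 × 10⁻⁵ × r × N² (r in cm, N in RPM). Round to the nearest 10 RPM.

Original rotor: r = 181 mm = 18.1 cm
RCF_original = 1.118 × 10⁻⁵ × 18.1 × (10650)² = 1.118 × 10⁻⁵ × 18.1 × 113,422,500 ≈ 22,952 × g
Target RCF = 0.75 × 22,952 ≈ 17,214 × g
Your rotor: r = 50.4 / 2 = 25.2 cm
17,214 = 1.118 × 10⁻⁵ × 25.2 × N²
N² = 17,214 / (28.1736 × 10⁻⁵) = 61,099,753
N ≈ √61,099,753 ≈ 7,816.6

7820 RPM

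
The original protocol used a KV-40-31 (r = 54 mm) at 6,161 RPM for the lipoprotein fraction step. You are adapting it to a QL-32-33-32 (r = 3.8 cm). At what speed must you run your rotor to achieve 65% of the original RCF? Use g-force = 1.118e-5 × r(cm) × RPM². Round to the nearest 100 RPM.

5900 RPM

Original rotor: r = 54 mm = 5.4 cm
RCF = 1.118 × 10⁻⁵ × r × N²
RCF_original = 1.118 × 10⁻⁵ × 5.4 × (6161)² = 1.118 × 10⁻⁵ × 5.4 × 37,957,921 ≈ 2,291.6 × g
Target RCF = 0.65 × 2,291.6 ≈ 1,489.5 × g
1,489.5 = 1.118 × 10⁻⁵ × 3.8 × N²
N² = 1,489.5 / (4.2484 × 10⁻⁵) = 35,060,258
N ≈ √35,060,258 ≈ 5,921.2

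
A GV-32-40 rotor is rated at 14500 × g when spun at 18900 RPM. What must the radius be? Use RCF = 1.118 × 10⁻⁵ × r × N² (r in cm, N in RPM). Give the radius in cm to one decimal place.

r ≈ 3.6 cm

RCF = 1.118 × 10⁻⁵ × r × N²
14500 = 1.118 × 10⁻⁵ × r × (18900)²
r = 14500 / (1.118 × 10⁻⁵ × 357,210,000) = 14500 / 3993.608 ≈ 3.631 cm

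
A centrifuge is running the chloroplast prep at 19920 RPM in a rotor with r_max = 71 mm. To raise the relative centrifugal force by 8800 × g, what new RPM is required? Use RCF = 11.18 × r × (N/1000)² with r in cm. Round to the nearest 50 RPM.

r = 71 mm = 7.1 cm
Current RCF = 11.18 × 7.1 × (19.92)² = 11.18 × 7.1 × 396.8064 ≈ 31,497.7 × g
Target RCF = 31,497.7 + 8,800 = 40,297.7 × g
(N/1000)² = 40,297.7 / 79.378 = 507.6684
N = 1000 × √507.6684 ≈ 22,531.5

22550 RPM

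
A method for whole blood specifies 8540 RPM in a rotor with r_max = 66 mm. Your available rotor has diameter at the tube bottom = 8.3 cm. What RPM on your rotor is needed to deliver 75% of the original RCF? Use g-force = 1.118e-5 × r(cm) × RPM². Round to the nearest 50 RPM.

9350 RPM

Original rotor: r = 66 mm = 6.6 cm
RCF = 1.118 × 10⁻⁵ × r × N²
RCF_original = 1.118 × 10⁻⁵ × 6.6 × (8540)² = 1.118 × 10⁻⁵ × 6.6 × 72,931,600 ≈ 5,381.5 × g
Target RCF = 0.75 × 5,381.5 ≈ 4,036.1 × g
Your rotor: r = 8.3 / 2 = 4.15 cm
4,036.1 = 1.118 × 10⁻⁵ × 4.15 × N²
N² = 4,036.1 / (4.6397 × 10⁻⁵) = 86,990,538
N ≈ √86,990,538 ≈ 9,326.9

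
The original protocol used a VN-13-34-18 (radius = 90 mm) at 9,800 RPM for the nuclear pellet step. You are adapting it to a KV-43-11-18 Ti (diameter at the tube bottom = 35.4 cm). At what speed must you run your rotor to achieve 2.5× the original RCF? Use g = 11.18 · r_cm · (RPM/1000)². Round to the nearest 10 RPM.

Original rotor: r = 90 mm = 9.0 cm
RCF = 11.18 × r × (N/1000)²
RCF_original = 11.18 × 9 × (9.8)² = 11.18 × 9 × 96.04 ≈ 9,663.5 × g
Target RCF = 2.5 × 9,663.5 ≈ 24,158.8 × g
Your rotor: r = 35.4 / 2 = 17.7 cm
24,158.8 = 11.18 × 17.7 × (N/1000)²
(N/1000)² = 24,158.8 / 197.886 = 122.0844
N = 1000 × √122.0844 ≈ 11,049.2

≈ 11050 RPM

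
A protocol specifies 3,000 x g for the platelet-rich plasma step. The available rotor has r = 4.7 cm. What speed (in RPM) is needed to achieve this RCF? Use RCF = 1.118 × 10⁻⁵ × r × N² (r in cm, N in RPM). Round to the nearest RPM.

≈ 7556 RPM

3,000 = 1.118 × 10⁻⁵ × 4.7 × N²
N² = 3,000 / (5.2546 × 10⁻⁵) = 57,092,833
N ≈ √57,092,833 ≈ 7,556.0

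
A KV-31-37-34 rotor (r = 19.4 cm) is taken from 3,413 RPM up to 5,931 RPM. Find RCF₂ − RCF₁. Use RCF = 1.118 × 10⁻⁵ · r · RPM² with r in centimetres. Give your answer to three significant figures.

≈ 5100 x g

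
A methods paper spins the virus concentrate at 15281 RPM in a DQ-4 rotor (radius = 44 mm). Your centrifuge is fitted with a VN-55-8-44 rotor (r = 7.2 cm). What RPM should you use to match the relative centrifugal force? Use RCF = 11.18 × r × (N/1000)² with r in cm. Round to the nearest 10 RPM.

11950 RPM

Original rotor: r = 44 mm = 4.4 cm
RCF_original = 11.18 × 4.4 × (15.281)² = 11.18 × 4.4 × 233.508961 ≈ 11,486.8 × g
11,486.8 = 11.18 × 7.2 × (N/1000)²
(N/1000)² = 11,486.8 / 80.496 = 142.7003
N = 1000 × √142.7003 ≈ 11,945.7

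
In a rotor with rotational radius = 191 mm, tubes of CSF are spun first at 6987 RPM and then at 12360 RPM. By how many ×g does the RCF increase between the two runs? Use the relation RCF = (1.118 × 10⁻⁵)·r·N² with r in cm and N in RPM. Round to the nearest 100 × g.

22200 ×g

r = 191 mm = 19.1 cm
RCF₁ = 1.118 × 10⁻⁵ × 19.1 × (6987)² = 1.118 × 10⁻⁵ × 19.1 × 48,818,169 ≈ 10,424.5 × g
RCF₂ = 1.118 × 10⁻⁵ × 19.1 × (12360)² = 1.118 × 10⁻⁵ × 19.1 × 152,769,600 ≈ 32,622.1 × g
Increase = 32,622.1 − 10,424.5 = 22,197.6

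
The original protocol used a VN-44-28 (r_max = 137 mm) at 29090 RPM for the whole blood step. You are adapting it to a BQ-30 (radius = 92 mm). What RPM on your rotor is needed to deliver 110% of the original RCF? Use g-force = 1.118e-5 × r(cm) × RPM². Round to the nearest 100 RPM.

37200 RPM

Original rotor: r = 137 mm = 13.7 cm
RCF_original = 1.118 × 10⁻⁵ × 13.7 × (29090)² = 1.118 × 10⁻⁵ × 13.7 × 846,228,100 ≈ 129,613.4 × g
Target RCF = 1.1 × 129,613.4 ≈ 142,574.7 × g
Your rotor: r = 92 mm = 9.2 cm
142,574.7 = 1.118 × 10⁻⁵ × 9.2 × N²
N² = 142,574.7 / (10.2856 × 10⁻⁵) = 1,386,158,318
N ≈ √1,386,158,318 ≈ 37,231.1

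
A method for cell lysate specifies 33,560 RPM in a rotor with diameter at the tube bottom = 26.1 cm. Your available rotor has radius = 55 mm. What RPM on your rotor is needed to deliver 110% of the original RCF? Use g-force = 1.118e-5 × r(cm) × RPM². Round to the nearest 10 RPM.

54220 RPM

Original rotor: r = 26.1 / 2 = 13.05 cm
RCF_original = 1.118 × 10⁻⁵ × 13.05 × (33560)² = 1.118 × 10⁻⁵ × 13.05 × 1,126,273,600 ≈ 164,322.2 × g
Target RCF = 1.1 × 164,322.2 ≈ 180,754.4 × g
Your rotor: r = 55 mm = 5.5 cm
180,754.4 = 1.118 × 10⁻⁵ × 5.5 × N²
N² = 180,754.4 / (6.149 × 10⁻⁵) = 2,939,573,914
N ≈ √2,939,573,914 ≈ 54,217.8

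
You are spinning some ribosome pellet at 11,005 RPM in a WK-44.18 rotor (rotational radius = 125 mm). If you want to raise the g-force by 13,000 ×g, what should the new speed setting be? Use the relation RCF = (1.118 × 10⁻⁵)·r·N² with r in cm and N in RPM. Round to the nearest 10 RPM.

r = 125 mm = 12.5 cm
Current RCF = 1.118 × 10⁻⁵ × 12.5 × (11005)² = 1.118 × 10⁻⁵ × 12.5 × 121,110,025 ≈ 16,925.1 × g
Target RCF = 16,925.1 + 13,000 = 29,925.1 × g
N² = 29,925.1 / (13.975 × 10⁻⁵) = 214,133,095
N ≈ √214,133,095 ≈ 14,633.3

≈ 14630 RPM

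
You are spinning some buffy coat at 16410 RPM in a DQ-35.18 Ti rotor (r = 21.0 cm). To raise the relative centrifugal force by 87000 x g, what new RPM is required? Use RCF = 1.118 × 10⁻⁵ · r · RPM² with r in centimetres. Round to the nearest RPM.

≈ 25295 RPM

Current RCF = 1.118 × 10⁻⁵ × 21 × (16410)² = 1.118 × 10⁻⁵ × 21 × 269,288,100 ≈ 63,223.5 × g
Target RCF = 63,223.5 + 87,000 = 150,223.5 × g
N² = 150,223.5 / (23.478 × 10⁻⁵) = 639,847,943
N ≈ √639,847,943 ≈ 25,295.2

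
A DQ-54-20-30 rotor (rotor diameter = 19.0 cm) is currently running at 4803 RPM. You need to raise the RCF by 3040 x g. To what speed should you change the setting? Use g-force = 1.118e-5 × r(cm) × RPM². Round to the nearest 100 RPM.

r = 19.0 / 2 = 9.5 cm
Current RCF = 1.118 × 10⁻⁵ × 9.5 × (4803)² = 1.118 × 10⁻⁵ × 9.5 × 23,068,809 ≈ 2,450.1 × g
Target RCF = 2,450.1 + 3,040 = 5,490.1 × g
N² = 5,490.1 / (10.621 × 10⁻⁵) = 51,690,990
N ≈ √51,690,990 ≈ 7,189.6

N₂ ≈ 7200 RPM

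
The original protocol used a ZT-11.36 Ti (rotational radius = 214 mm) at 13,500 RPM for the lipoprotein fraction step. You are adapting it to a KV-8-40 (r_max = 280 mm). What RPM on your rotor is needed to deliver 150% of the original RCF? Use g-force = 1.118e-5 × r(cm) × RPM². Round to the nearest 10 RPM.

≈ 14450 RPM

Original rotor: r = 214 mm = 21.4 cm
RCF = 1.118 × 10⁻⁵ × r × N²
RCF_original = 1.118 × 10⁻⁵ × 21.4 × (13500)² = 1.118 × 10⁻⁵ × 21.4 × 182,250,000 ≈ 43,603.7 × g
Target RCF = 1.5 × 43,603.7 ≈ 65,405.5 × g
Your rotor: r = 280 mm = 28.0 cm
65,405.5 = 1.118 × 10⁻⁵ × 28 × N²
N² = 65,405.5 / (31.304 × 10⁻⁵) = 208,936,558
N ≈ √208,936,558 ≈ 14,454.6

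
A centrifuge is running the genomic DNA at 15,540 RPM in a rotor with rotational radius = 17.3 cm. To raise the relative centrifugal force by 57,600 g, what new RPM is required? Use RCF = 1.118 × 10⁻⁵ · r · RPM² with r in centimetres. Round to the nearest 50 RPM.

≈ 23200 RPM

Current RCF = 1.118 × 10⁻⁵ × 17.3 × (15540)² = 1.118 × 10⁻⁵ × 17.3 × 241,491,600 ≈ 46,707.9 × g
Target RCF = 46,707.9 + 57,600 = 104,307.9 × g
N² = 104,307.9 / (19.3414 × 10⁻⁵) = 539,298,603
N ≈ √539,298,603 ≈ 23,222.8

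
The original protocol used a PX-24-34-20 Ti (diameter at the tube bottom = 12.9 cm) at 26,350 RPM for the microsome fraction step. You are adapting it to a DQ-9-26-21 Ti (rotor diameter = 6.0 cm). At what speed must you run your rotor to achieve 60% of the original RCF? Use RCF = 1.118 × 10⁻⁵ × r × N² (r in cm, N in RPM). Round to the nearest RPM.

≈ 29928 RPM

Original rotor: r = 12.9 / 2 = 6.45 cm
RCF = 1.118 × 10⁻⁵ × r × N²
RCF_original = 1.118 × 10⁻⁵ × 6.45 × (26350)² = 1.118 × 10⁻⁵ × 6.45 × 694,322,500 ≈ 50,068.3 × g
Target RCF = 0.6 × 50,068.3 ≈ 30,041 × g
Your rotor: r = 6.0 / 2 = 3 cm
30,041 = 1.118 × 10⁻⁵ × 3 × N²
N² = 30,041 / (3.354 × 10⁻⁵) = 895,676,804
N ≈ √895,676,804 ≈ 29,927.9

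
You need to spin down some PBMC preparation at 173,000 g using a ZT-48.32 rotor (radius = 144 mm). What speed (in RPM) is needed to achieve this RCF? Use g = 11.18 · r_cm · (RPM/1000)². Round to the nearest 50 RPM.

≈ 32800 RPM

r = 144 mm = 14.4 cm
RCF = 11.18 × r × (N/1000)²
173,000 = 11.18 × 14.4 × (N/1000)²
(N/1000)² = 173,000 / 160.992 = 1074.588
N = 1000 × √1074.588 ≈ 32,780.9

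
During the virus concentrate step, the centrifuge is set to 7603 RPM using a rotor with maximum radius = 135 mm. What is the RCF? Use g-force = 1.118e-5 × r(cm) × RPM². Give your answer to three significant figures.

RCF ≈ 8720 × g

r = 135 mm = 13.5 cm
RCF = 1.118 × 10⁻⁵ × r × N²
RCF = 1.118 × 10⁻⁵ × 13.5 × (7603)² = 1.118 × 10⁻⁵ × 13.5 × 57,805,609 ≈ 8,724.6 × g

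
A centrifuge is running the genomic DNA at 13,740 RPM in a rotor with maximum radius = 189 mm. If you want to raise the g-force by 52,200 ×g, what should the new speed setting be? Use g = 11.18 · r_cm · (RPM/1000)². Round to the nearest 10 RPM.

r = 189 mm = 18.9 cm
Current RCF = 11.18 × 18.9 × (13.74)² = 11.18 × 18.9 × 188.7876 ≈ 39,891.2 × g
Target RCF = 39,891.2 + 52,200 = 92,091.2 × g
(N/1000)² = 92,091.2 / 211.302 = 435.8274
N = 1000 × √435.8274 ≈ 20,876.5

N₂ ≈ 20880 RPM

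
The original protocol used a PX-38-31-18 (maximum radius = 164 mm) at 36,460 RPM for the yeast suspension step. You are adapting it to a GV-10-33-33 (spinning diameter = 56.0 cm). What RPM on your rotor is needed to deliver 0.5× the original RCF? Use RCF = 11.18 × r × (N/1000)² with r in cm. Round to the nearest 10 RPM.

≈ 19730 RPM

Original rotor: r = 164 mm = 16.4 cm
RCF = 11.18 × r × (N/1000)²
RCF_original = 11.18 × 16.4 × (36.46)² = 11.18 × 16.4 × 1,329.3316 ≈ 243,735.6 × g
Target RCF = 0.5 × 243,735.6 ≈ 121,867.8 × g
Your rotor: r = 56.0 / 2 = 28 cm
121,867.8 = 11.18 × 28 × (N/1000)²
(N/1000)² = 121,867.8 / 313.04 = 389.3042
N = 1000 × √389.3042 ≈ 19,730.8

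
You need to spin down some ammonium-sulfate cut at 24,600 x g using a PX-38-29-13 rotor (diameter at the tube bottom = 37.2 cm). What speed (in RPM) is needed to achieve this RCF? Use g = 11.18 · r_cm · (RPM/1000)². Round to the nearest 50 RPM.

r = 37.2 / 2 = 18.6 cm
24,600 = 11.18 × 18.6 × (N/1000)²
(N/1000)² = 24,600 / 207.948 = 118.2988
N = 1000 × √118.2988 ≈ 10,876.5

≈ 10900 RPM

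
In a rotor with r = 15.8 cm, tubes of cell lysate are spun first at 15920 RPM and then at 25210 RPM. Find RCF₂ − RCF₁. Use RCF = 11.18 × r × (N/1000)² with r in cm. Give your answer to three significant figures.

67500 × g

RCF₁ = 11.18 × 15.8 × (15.92)² = 11.18 × 15.8 × 253.4464 ≈ 44,769.8 × g
RCF₂ = 11.18 × 15.8 × (25.21)² = 11.18 × 15.8 × 635.5441 ≈ 112,265.1 × g
Increase = 112,265.1 − 44,769.8 = 67,495.3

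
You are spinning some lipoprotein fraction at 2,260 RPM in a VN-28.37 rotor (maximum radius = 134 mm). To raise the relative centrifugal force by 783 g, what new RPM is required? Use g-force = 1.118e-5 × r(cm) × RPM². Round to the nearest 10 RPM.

r = 134 mm = 13.4 cm
Current RCF = 1.118 × 10⁻⁵ × 13.4 × (2260)² = 1.118 × 10⁻⁵ × 13.4 × 5,107,600 ≈ 765.2 × g
Target RCF = 765.2 + 783 = 1,548.2 × g
N² = 1,548.2 / (14.9812 × 10⁻⁵) = 10,334,286
N ≈ √10,334,286 ≈ 3,214.7

3210 RPM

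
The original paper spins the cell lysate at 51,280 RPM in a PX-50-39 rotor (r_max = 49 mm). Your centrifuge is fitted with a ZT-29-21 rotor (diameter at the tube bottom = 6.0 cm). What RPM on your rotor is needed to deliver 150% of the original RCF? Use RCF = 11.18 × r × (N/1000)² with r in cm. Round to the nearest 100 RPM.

80300 RPM

Original rotor: r = 49 mm = 4.9 cm
RCF_original = 11.18 × 4.9 × (51.28)² = 11.18 × 4.9 × 2,629.6384 ≈ 144,056.9 × g
Target RCF = 1.5 × 144,056.9 ≈ 216,085.3 × g
Your rotor: r = 6.0 / 2 = 3 cm
216,085.3 = 11.18 × 3 × (N/1000)²
(N/1000)² = 216,085.3 / 33.54 = 6442.615
N = 1000 × √6442.615 ≈ 80,265.9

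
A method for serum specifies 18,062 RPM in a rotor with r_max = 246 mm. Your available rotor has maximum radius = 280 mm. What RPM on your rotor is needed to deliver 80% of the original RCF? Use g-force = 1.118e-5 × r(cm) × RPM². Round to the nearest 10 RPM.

15140 RPM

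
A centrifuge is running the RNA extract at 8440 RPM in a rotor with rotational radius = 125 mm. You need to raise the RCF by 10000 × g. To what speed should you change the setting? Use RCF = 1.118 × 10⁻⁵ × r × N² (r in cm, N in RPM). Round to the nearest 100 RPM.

≈ 11900 RPM

r = 125 mm = 12.5 cm
Current RCF = 1.118 × 10⁻⁵ × 12.5 × (8440)² = 1.118 × 10⁻⁵ × 12.5 × 71,233,600 ≈ 9,954.9 × g
Target RCF = 9,954.9 + 10,000 = 19,954.9 × g
N² = 19,954.9 / (13.975 × 10⁻⁵) = 142,789,982
N ≈ √142,789,982 ≈ 11,949.5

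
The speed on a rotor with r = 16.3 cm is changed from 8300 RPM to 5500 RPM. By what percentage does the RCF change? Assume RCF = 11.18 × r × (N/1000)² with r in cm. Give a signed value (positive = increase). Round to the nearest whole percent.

RCF ∝ N², so the ratio is (5500/8300)² = (0.662651)² = 0.4391.
Change = 0.4391 − 1 = -0.5609 → -56.1%.

-56%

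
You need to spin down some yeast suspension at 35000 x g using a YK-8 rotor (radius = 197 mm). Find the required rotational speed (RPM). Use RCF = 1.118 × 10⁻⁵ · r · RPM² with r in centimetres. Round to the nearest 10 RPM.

≈ 12610 RPM

r = 197 mm = 19.7 cm
RCF = 1.118 × 10⁻⁵ × r × N²
35,000 = 1.118 × 10⁻⁵ × 19.7 × N²
N² = 35,000 / (22.0246 × 10⁻⁵) = 158,913,215
N ≈ √158,913,215 ≈ 12,606.1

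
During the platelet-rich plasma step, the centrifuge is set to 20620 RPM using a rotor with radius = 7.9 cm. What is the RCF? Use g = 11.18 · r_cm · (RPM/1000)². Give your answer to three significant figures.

RCF = 11.18 × 7.9 × (20.62)² = 11.18 × 7.9 × 425.1844 ≈ 37,553.1 × g

37600 g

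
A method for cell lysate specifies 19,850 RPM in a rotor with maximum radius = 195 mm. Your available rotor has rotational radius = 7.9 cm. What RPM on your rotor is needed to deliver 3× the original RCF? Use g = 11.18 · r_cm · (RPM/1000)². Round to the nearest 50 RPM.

54000 RPM

Original rotor: r = 195 mm = 19.5 cm
RCF = 11.18 × r × (N/1000)²
RCF_original = 11.18 × 19.5 × (19.85)² = 11.18 × 19.5 × 394.0225 ≈ 85,900.8 × g
Target RCF = 3 × 85,900.8 ≈ 257,702.4 × g
257,702.4 = 11.18 × 7.9 × (N/1000)²
(N/1000)² = 257,702.4 / 88.322 = 2917.76
N = 1000 × √2917.76 ≈ 54,016.3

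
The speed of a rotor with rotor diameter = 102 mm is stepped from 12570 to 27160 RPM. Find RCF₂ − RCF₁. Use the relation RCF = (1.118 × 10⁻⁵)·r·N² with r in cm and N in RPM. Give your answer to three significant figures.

≈ 33100 g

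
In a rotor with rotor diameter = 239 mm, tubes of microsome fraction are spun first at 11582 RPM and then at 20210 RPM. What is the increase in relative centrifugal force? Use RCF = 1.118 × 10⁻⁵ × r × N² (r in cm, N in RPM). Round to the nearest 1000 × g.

r = 239 mm / 2 = 119.5 mm = 11.95 cm
RCF₁ = 1.118 × 10⁻⁵ × 11.95 × (11582)² = 1.118 × 10⁻⁵ × 11.95 × 134,142,724 ≈ 17,921.6 × g
RCF₂ = 1.118 × 10⁻⁵ × 11.95 × (20210)² = 1.118 × 10⁻⁵ × 11.95 × 408,444,100 ≈ 54,568.5 × g
Increase = 54,568.5 − 17,921.6 = 36,646.9

≈ 37000 g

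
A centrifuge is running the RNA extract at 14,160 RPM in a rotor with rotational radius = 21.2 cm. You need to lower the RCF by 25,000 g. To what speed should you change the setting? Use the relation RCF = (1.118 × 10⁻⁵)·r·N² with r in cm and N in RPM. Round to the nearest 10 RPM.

Current RCF = 1.118 × 10⁻⁵ × 21.2 × (14160)² = 1.118 × 10⁻⁵ × 21.2 × 200,505,600 ≈ 47,523 × g
Target RCF = 47,523 − 25,000 = 22,523 × g
N² = 22,523 / (23.7016 × 10⁻⁵) = 95,027,340
N ≈ √95,027,340 ≈ 9,748.2

≈ 9750 RPM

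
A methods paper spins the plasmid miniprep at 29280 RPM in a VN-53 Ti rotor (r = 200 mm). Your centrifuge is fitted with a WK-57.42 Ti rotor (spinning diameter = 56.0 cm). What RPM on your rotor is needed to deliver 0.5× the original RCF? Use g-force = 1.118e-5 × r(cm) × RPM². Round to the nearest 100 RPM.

Original rotor: r = 200 mm = 20.0 cm
RCF = 1.118 × 10⁻⁵ × r × N²
RCF_original = 1.118 × 10⁻⁵ × 20 × (29280)² = 1.118 × 10⁻⁵ × 20 × 857,318,400 ≈ 191,696.4 × g
Target RCF = 0.5 × 191,696.4 ≈ 95,848.2 × g
Your rotor: r = 56.0 / 2 = 28 cm
95,848.2 = 1.118 × 10⁻⁵ × 28 × N²
N² = 95,848.2 / (31.304 × 10⁻⁵) = 306,185,152
N ≈ √306,185,152 ≈ 17,498.1

17500 RPM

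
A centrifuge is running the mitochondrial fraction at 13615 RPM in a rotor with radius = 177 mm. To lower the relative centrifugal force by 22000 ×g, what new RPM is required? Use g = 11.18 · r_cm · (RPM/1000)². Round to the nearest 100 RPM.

r = 177 mm = 17.7 cm
Current RCF = 11.18 × 17.7 × (13.615)² = 11.18 × 17.7 × 185.368225 ≈ 36,681.8 × g
Target RCF = 36,681.8 − 22,000 = 14,681.8 × g
(N/1000)² = 14,681.8 / 197.886 = 74.19322
N = 1000 × √74.19322 ≈ 8,613.5

8600 RPM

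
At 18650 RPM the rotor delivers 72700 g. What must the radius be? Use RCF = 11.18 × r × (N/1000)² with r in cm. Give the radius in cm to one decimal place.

RCF = 11.18 × r × (N/1000)²
72700 = 11.18 × r × (18.65)²
r = 72700 / (11.18 × 347.8225) = 72700 / 3888.656 ≈ 18.695 cm

≈ 18.7 cm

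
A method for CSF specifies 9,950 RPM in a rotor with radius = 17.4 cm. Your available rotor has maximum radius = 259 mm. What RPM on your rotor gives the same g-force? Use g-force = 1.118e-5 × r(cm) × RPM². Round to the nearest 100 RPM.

8200 RPM

RCF_original = 1.118 × 10⁻⁵ × 17.4 × (9950)² = 1.118 × 10⁻⁵ × 17.4 × 99,002,500 ≈ 19,259.2 × g
Your rotor: r = 259 mm = 25.9 cm
19,259.2 = 1.118 × 10⁻⁵ × 25.9 × N²
N² = 19,259.2 / (28.9562 × 10⁻⁵) = 66,511,490
N ≈ √66,511,490 ≈ 8,155.5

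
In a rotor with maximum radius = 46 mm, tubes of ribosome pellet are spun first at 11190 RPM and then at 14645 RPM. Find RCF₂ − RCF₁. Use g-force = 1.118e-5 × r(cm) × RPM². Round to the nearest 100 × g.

r = 46 mm = 4.6 cm
RCF₁ = 1.118 × 10⁻⁵ × 4.6 × (11190)² = 1.118 × 10⁻⁵ × 4.6 × 125,216,100 ≈ 6,439.6 × g
RCF₂ = 1.118 × 10⁻⁵ × 4.6 × (14645)² = 1.118 × 10⁻⁵ × 4.6 × 214,476,025 ≈ 11,030.1 × g
Increase = 11,030.1 − 6,439.6 = 4,590.5

≈ 4600 x g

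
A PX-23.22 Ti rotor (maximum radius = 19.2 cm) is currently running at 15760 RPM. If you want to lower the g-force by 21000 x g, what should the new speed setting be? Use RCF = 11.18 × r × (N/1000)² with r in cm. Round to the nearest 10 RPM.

12270 RPM

Current RCF = 11.18 × 19.2 × (15.76)² = 11.18 × 19.2 × 248.3776 ≈ 53,315.7 × g
Target RCF = 53,315.7 − 21,000 = 32,315.7 × g
(N/1000)² = 32,315.7 / 214.656 = 150.5465
N = 1000 × √150.5465 ≈ 12,269.7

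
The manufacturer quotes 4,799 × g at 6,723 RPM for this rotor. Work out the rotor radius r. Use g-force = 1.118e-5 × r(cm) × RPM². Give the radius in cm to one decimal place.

4799 = 1.118 × 10⁻⁵ × r × (6723)²
r = 4799 / (1.118 × 10⁻⁵ × 45,198,729) = 4799 / 505.3218 ≈ 9.497 cm

9.5 cm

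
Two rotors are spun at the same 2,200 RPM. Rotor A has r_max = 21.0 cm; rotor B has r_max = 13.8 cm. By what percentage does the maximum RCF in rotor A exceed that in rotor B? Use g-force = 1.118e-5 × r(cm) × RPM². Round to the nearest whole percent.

52%

At equal RPM, RCF scales linearly with r: ratio = 21.0 / 13.8 = 1.5217.
So rotor A delivers 52.2% more g-force.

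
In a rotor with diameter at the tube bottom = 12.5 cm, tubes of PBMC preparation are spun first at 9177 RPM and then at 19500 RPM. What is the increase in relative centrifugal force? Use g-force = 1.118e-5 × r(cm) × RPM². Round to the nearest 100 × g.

20700 g

r = 12.5 / 2 = 6.25 cm
RCF₁ = 1.118 × 10⁻⁵ × 6.25 × (9177)² = 1.118 × 10⁻⁵ × 6.25 × 84,217,329 ≈ 5,884.7 × g
RCF₂ = 1.118 × 10⁻⁵ × 6.25 × (19500)² = 1.118 × 10⁻⁵ × 6.25 × 380,250,000 ≈ 26,570 × g
Increase = 26,570 − 5,884.7 = 20,685.3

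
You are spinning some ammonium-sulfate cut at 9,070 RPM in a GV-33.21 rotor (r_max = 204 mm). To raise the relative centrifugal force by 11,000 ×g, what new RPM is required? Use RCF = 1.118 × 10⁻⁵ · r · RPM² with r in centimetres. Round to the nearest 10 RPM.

N₂ ≈ 11420 RPM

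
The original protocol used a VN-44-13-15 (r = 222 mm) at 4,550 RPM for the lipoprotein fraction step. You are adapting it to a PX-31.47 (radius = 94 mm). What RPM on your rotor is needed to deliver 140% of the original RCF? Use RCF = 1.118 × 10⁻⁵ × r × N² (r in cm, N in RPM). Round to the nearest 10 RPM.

Original rotor: r = 222 mm = 22.2 cm
RCF_original = 1.118 × 10⁻⁵ × 22.2 × (4550)² = 1.118 × 10⁻⁵ × 22.2 × 20,702,500 ≈ 5,138.3 × g
Target RCF = 1.4 × 5,138.3 ≈ 7,193.6 × g
Your rotor: r = 94 mm = 9.4 cm
7,193.6 = 1.118 × 10⁻⁵ × 9.4 × N²
N² = 7,193.6 / (10.5092 × 10⁻⁵) = 68,450,501
N ≈ √68,450,501 ≈ 8,273.5

≈ 8270 RPM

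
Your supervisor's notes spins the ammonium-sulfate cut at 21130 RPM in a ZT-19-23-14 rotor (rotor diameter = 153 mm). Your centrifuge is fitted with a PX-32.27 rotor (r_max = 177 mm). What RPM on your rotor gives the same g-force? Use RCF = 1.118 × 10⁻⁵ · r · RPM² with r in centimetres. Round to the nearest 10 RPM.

13890 RPM

Original rotor: r = 153 mm / 2 = 76.5 mm = 7.65 cm
RCF = 1.118 × 10⁻⁵ × r × N²
RCF_original = 1.118 × 10⁻⁵ × 7.65 × (21130)² = 1.118 × 10⁻⁵ × 7.65 × 446,476,900 ≈ 38,185.8 × g
Your rotor: r = 177 mm = 17.7 cm
38,185.8 = 1.118 × 10⁻⁵ × 17.7 × N²
N² = 38,185.8 / (19.7886 × 10⁻⁵) = 192,968,679
N ≈ √192,968,679 ≈ 13,891.3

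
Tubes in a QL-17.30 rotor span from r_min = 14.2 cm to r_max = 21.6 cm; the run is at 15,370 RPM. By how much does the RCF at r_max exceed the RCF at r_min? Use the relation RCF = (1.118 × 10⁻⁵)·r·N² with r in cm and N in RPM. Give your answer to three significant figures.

ΔRCF = 1.118 × 10⁻⁵ × (r_max − r_min) × N² = 1.118 × 10⁻⁵ × 7.4 × 236,236,900 ≈ 19,544.4

19500 ×g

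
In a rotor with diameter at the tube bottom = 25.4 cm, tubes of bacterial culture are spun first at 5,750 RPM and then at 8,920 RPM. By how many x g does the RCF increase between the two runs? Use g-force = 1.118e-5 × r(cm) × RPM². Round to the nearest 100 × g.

≈ 6600 x g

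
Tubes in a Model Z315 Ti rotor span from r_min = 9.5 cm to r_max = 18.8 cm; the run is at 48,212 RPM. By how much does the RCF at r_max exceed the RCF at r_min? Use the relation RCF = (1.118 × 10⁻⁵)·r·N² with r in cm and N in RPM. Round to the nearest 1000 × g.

242000 g

RCF_max = 1.118 × 10⁻⁵ × 18.8 × (48212)² = 1.118 × 10⁻⁵ × 18.8 × 2,324,396,944 ≈ 488,551 × g
RCF_min = 1.118 × 10⁻⁵ × 9.5 × (48212)² = 1.118 × 10⁻⁵ × 9.5 × 2,324,396,944 ≈ 246,874.2 × g
ΔRCF = 488,551 − 246,874.2 = 241,676.8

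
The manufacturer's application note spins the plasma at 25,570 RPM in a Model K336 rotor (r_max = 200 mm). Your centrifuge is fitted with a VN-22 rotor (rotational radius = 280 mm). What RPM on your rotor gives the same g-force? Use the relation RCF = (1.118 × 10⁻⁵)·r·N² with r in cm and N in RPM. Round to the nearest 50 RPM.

21600 RPM

Original rotor: r = 200 mm = 20.0 cm
RCF_original = 1.118 × 10⁻⁵ × 20 × (25570)² = 1.118 × 10⁻⁵ × 20 × 653,824,900 ≈ 146,195.2 × g
Your rotor: r = 280 mm = 28.0 cm
146,195.2 = 1.118 × 10⁻⁵ × 28 × N²
N² = 146,195.2 / (31.304 × 10⁻⁵) = 467,017,634
N ≈ √467,017,634 ≈ 21,610.6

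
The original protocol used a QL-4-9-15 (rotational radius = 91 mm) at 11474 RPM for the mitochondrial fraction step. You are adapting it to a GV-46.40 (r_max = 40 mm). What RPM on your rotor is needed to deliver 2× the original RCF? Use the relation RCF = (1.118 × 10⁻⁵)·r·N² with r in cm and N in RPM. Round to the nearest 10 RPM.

≈ 24470 RPM

Original rotor: r = 91 mm = 9.1 cm
RCF_original = 1.118 × 10⁻⁵ × 9.1 × (11474)² = 1.118 × 10⁻⁵ × 9.1 × 131,652,676 ≈ 13,394.1 × g
Target RCF = 2 × 13,394.1 ≈ 26,788.2 × g
Your rotor: r = 40 mm = 4.0 cm
26,788.2 = 1.118 × 10⁻⁵ × 4 × N²
N² = 26,788.2 / (4.472 × 10⁻⁵) = 599,020,572
N ≈ √599,020,572 ≈ 24,474.9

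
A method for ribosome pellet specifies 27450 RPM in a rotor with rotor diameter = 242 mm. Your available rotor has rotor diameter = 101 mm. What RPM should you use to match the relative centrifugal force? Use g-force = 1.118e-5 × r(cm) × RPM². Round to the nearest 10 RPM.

≈ 42490 RPM

Original rotor: r = 242 mm / 2 = 121 mm = 12.1 cm
RCF_original = 1.118 × 10⁻⁵ × 12.1 × (27450)² = 1.118 × 10⁻⁵ × 12.1 × 753,502,500 ≈ 101,932.3 × g
Your rotor: r = 101 mm / 2 = 50.5 mm = 5.05 cm
101,932.3 = 1.118 × 10⁻⁵ × 5.05 × N²
N² = 101,932.3 / (5.6459 × 10⁻⁵) = 1,805,421,633
N ≈ √1,805,421,633 ≈ 42,490.3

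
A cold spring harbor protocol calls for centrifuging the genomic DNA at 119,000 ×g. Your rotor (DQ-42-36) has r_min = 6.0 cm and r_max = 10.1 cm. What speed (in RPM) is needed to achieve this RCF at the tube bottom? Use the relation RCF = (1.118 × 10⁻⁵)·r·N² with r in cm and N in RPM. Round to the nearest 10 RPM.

N ≈ 32460 RPM

Use r_max = 10.1 cm.
119,000 = 1.118 × 10⁻⁵ × 10.1 × N²
N² = 119,000 / (11.2918 × 10⁻⁵) = 1,053,862,095
N ≈ √1,053,862,095 ≈ 32,463.2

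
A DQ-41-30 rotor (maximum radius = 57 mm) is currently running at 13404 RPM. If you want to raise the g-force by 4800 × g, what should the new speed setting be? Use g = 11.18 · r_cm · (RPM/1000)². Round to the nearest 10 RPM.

15970 RPM

r = 57 mm = 5.7 cm
Current RCF = 11.18 × 5.7 × (13.404)² = 11.18 × 5.7 × 179.667216 ≈ 11,449.5 × g
Target RCF = 11,449.5 + 4,800 = 16,249.5 × g
(N/1000)² = 16,249.5 / 63.726 = 254.9901
N = 1000 × √254.9901 ≈ 15,968.4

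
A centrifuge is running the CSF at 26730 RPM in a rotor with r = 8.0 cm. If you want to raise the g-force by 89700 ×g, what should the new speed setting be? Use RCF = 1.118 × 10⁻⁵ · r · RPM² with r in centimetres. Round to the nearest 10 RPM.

Current RCF = 1.118 × 10⁻⁵ × 8 × (26730)² = 1.118 × 10⁻⁵ × 8 × 714,492,900 ≈ 63,904.2 × g
Target RCF = 63,904.2 + 89,700 = 153,604.2 × g
N² = 153,604.2 / (8.944 × 10⁻⁵) = 1,717,399,374
N ≈ √1,717,399,374 ≈ 41,441.5

41440 RPM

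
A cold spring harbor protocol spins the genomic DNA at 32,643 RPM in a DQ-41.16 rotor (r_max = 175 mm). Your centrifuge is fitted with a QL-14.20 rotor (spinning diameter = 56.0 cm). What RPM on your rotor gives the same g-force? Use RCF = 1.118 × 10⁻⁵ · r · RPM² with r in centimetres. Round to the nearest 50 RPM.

Original rotor: r = 175 mm = 17.5 cm
RCF_original = 1.118 × 10⁻⁵ × 17.5 × (32643)² = 1.118 × 10⁻⁵ × 17.5 × 1,065,565,449 ≈ 208,477.9 × g
Your rotor: r = 56.0 / 2 = 28 cm
208,477.9 = 1.118 × 10⁻⁵ × 28 × N²
N² = 208,477.9 / (31.304 × 10⁻⁵) = 665,978,469
N ≈ √665,978,469 ≈ 25,806.6

≈ 25800 RPM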